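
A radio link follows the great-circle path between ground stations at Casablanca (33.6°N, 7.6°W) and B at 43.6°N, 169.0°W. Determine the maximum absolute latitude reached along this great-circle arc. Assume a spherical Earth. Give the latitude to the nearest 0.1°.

The great circle lies in the plane with unit normal n̂ = (p₁ × p₂)/|p₁ × p₂|.
Here n̂_z ≈ -0.196; the vertex latitude is φ_max = arccos|n̂_z| ≈ 78.7°.

≈ 78.7°N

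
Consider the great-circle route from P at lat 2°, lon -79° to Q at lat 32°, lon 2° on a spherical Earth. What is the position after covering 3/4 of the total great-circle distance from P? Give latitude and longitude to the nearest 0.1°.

≈ lat 28.8°, lon -21.3°

Convert each endpoint to a unit vector on the sphere (x = cos φ cos λ, y = cos φ sin λ, z = sin φ).
The central angle between the endpoints is δ = arccos(p₁·p₂) ≈ 1.419 rad (81.3°).
Interpolate at f = 3/4 with slerp weights a = sin((1−f)δ)/sin δ ≈ 0.351, b = sin(fδ)/sin δ ≈ 0.885.
p = a·p₁ + b·p₂ ≈ (0.817, -0.319, 0.481); φ = arcsin(p_z) ≈ 28.75°, λ = atan2(p_y, p_x) ≈ -21.31°.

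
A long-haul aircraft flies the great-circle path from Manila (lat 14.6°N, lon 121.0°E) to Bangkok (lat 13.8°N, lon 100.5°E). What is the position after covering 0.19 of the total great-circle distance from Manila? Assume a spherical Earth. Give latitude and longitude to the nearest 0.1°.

≈ lat 14.6°N, lon 117.1°E

Convert each endpoint to a unit vector on the sphere (x = cos φ cos λ, y = cos φ sin λ, z = sin φ).
The central angle between the endpoints is δ = arccos(p₁·p₂) ≈ 0.347 rad (19.9°).
Interpolate at f = 0.19 with slerp weights a = sin((1−f)δ)/sin δ ≈ 0.816, b = sin(fδ)/sin δ ≈ 0.194.
p = a·p₁ + b·p₂ ≈ (-0.441, 0.862, 0.252); φ = arcsin(p_z) ≈ 14.58°, λ = atan2(p_y, p_x) ≈ 117.10°.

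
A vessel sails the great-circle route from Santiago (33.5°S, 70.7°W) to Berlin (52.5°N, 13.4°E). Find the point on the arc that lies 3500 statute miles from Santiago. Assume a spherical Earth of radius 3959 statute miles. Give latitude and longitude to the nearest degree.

≈ 8°N, 40°W

Convert each endpoint to a unit vector on the sphere (x = cos φ cos λ, y = cos φ sin λ, z = sin φ).
The central angle between the endpoints is δ = arccos(p₁·p₂) ≈ 1.967 rad (112.7°). The total great-circle distance is δ·R ≈ 1.967 × 3959 ≈ 7786 mi, so the target fraction is f = 3500/7786 ≈ 0.450.
Interpolate at f ≈ 0.450 with slerp weights a = sin((1−f)δ)/sin δ ≈ 0.957, b = sin(fδ)/sin δ ≈ 0.838.
p = a·p₁ + b·p₂ ≈ (0.760, -0.635, 0.137); φ = arcsin(p_z) ≈ 7.85°, λ = atan2(p_y, p_x) ≈ -39.88°.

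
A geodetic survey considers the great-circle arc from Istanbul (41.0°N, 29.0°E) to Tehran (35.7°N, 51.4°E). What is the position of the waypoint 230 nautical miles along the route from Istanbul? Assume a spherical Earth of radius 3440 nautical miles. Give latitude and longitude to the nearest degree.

≈ 40°N, 34°E

Convert each endpoint to a unit vector on the sphere (x = cos φ cos λ, y = cos φ sin λ, z = sin φ).
The central angle between the endpoints is δ = arccos(p₁·p₂) ≈ 0.319 rad (18.3°). The total great-circle distance is δ·R ≈ 0.319 × 3440 ≈ 1098 nmi, so the target fraction is f = 230/1098 ≈ 0.209.
Interpolate at f ≈ 0.209 with slerp weights a = sin((1−f)δ)/sin δ ≈ 0.796, b = sin(fδ)/sin δ ≈ 0.213.
p = a·p₁ + b·p₂ ≈ (0.633, 0.426, 0.646); φ = arcsin(p_z) ≈ 40.26°, λ = atan2(p_y, p_x) ≈ 33.95°.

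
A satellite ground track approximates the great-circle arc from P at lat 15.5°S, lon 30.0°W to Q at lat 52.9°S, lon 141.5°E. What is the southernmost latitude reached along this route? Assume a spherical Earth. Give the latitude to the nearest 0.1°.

The great circle lies in the plane with unit normal n̂ = (p₁ × p₂)/|p₁ × p₂|.
Here n̂_z ≈ +0.092; the vertex latitude is φ_max = arccos|n̂_z| ≈ 84.7°.

≈ 84.7°S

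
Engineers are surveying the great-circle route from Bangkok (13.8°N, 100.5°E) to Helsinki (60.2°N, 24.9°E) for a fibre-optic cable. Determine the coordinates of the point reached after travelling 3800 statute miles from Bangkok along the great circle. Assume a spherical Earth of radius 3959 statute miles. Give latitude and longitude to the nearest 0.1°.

≈ (55.2°N, 53.5°E)

Write both endpoints as unit vectors p₁, p₂ with components (cos φ cos λ, cos φ sin λ, sin φ).
The central angle between the endpoints is δ = arccos(p₁·p₂) ≈ 1.238 rad (70.9°). The total great-circle distance is δ·R ≈ 1.238 × 3959 ≈ 4900 mi, so the target fraction is f = 3800/4900 ≈ 0.776.
Interpolate at f ≈ 0.776 with slerp weights a = sin((1−f)δ)/sin δ ≈ 0.290, b = sin(fδ)/sin δ ≈ 0.867.
p = a·p₁ + b·p₂ ≈ (0.339, 0.458, 0.821); φ = arcsin(p_z) ≈ 55.22°, λ = atan2(p_y, p_x) ≈ 53.49°.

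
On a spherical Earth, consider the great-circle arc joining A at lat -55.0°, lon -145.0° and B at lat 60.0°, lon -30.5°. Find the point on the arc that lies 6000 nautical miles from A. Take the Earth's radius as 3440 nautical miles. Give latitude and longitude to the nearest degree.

Convert each endpoint to a unit vector on the sphere (x = cos φ cos λ, y = cos φ sin λ, z = sin φ).
The central angle between the endpoints is δ = arccos(p₁·p₂) ≈ 2.547 rad (145.9°). The total great-circle distance is δ·R ≈ 2.547 × 3440 ≈ 8761 nmi, so the target fraction is f = 6000/8761 ≈ 0.685.
Interpolate at f ≈ 0.685 with slerp weights a = sin((1−f)δ)/sin δ ≈ 1.284, b = sin(fδ)/sin δ ≈ 1.758.
p = a·p₁ + b·p₂ ≈ (0.154, -0.869, 0.471); φ = arcsin(p_z) ≈ 28.10°, λ = atan2(p_y, p_x) ≈ -79.93°.

≈ lat 28°, lon -80°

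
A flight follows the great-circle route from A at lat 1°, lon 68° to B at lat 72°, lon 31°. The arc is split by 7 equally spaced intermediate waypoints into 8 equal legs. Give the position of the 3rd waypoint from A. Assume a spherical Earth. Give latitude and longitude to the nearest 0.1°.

≈ lat 28.4°, lon 62.1°

Convert each endpoint to a unit vector on the sphere (x = cos φ cos λ, y = cos φ sin λ, z = sin φ).
The central angle between the endpoints is δ = arccos(p₁·p₂) ≈ 1.304 rad (74.7°).
Interpolate at f = 3/8 with slerp weights a = sin((1−f)δ)/sin δ ≈ 0.754, b = sin(fδ)/sin δ ≈ 0.487.
p = a·p₁ + b·p₂ ≈ (0.412, 0.777, 0.476); φ = arcsin(p_z) ≈ 28.45°, λ = atan2(p_y, p_x) ≈ 62.09°.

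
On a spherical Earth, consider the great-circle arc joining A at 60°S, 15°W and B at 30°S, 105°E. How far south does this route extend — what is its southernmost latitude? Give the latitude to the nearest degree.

≈ 67°S

The great circle lies in the plane with unit normal n̂ = (p₁ × p₂)/|p₁ × p₂|.
Here n̂_z ≈ +0.384; the vertex latitude is φ_max = arccos|n̂_z| ≈ 67.4°.
Check via Clairaut: cos φ_max = |cos φ₁| · sin C = cos(60.0°)·sin(129.8°) ≈ 0.384, again giving ≈ 67.4°.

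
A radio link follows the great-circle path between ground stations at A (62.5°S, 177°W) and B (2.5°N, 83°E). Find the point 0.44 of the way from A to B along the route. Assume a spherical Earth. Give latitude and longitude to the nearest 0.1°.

≈ (44.0°S, 114.1°E)

Convert each endpoint to a unit vector on the sphere (x = cos φ cos λ, y = cos φ sin λ, z = sin φ).
The central angle between the endpoints is δ = arccos(p₁·p₂) ≈ 1.690 rad (96.8°).
Interpolate at f = 0.44 with slerp weights a = sin((1−f)δ)/sin δ ≈ 0.817, b = sin(fδ)/sin δ ≈ 0.682.
p = a·p₁ + b·p₂ ≈ (-0.294, 0.656, -0.695); φ = arcsin(p_z) ≈ -44.03°, λ = atan2(p_y, p_x) ≈ 114.11°.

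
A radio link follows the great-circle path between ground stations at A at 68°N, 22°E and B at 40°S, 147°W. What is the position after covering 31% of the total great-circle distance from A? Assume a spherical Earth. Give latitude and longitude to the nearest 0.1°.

The haversine formula gives a central angle δ ≈ 2.642 rad (151.4°) between the endpoints.
Interpolate at f = 0.31 with slerp weights a = sin((1−f)δ)/sin δ ≈ 2.021, b = sin(fδ)/sin δ ≈ 1.524.
p = a·p₁ + b·p₂ ≈ (-0.277, -0.352, 0.894); φ = arcsin(p_z) ≈ 63.36°, λ = atan2(p_y, p_x) ≈ -128.21°.

≈ 63.4°N, 128.2°W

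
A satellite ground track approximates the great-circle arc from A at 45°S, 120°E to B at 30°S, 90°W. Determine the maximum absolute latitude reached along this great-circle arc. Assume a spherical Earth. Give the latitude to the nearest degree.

The great circle lies in the plane with unit normal n̂ = (p₁ × p₂)/|p₁ × p₂|.
Here n̂_z ≈ +0.311; the vertex latitude is φ_max = arccos|n̂_z| ≈ 71.9°.

≈ 72°S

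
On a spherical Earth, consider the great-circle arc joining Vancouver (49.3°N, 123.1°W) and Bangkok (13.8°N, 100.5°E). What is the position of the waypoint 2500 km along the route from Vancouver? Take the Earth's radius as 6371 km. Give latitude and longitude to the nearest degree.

≈ (62°N, 157°W)

The haversine formula gives a central angle δ ≈ 1.852 rad (106.1°) between the endpoints. The total great-circle distance is δ·R ≈ 1.852 × 6371 ≈ 11801 km, so the target fraction is f = 2500/11801 ≈ 0.212.
Interpolate at f ≈ 0.212 with slerp weights a = sin((1−f)δ)/sin δ ≈ 1.035, b = sin(fδ)/sin δ ≈ 0.398.
p = a·p₁ + b·p₂ ≈ (-0.439, -0.185, 0.879); φ = arcsin(p_z) ≈ 61.56°, λ = atan2(p_y, p_x) ≈ -157.14°.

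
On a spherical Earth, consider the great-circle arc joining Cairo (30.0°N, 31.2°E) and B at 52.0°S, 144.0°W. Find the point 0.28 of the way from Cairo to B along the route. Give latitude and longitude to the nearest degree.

Convert each endpoint to a unit vector on the sphere (x = cos φ cos λ, y = cos φ sin λ, z = sin φ).
The central angle between the endpoints is δ = arccos(p₁·p₂) ≈ 2.753 rad (157.7°).
Interpolate at f = 0.28 with slerp weights a = sin((1−f)δ)/sin δ ≈ 2.417, b = sin(fδ)/sin δ ≈ 1.837.
p = a·p₁ + b·p₂ ≈ (0.876, 0.420, -0.239); φ = arcsin(p_z) ≈ -13.83°, λ = atan2(p_y, p_x) ≈ 25.61°.

≈ 14°S, 26°E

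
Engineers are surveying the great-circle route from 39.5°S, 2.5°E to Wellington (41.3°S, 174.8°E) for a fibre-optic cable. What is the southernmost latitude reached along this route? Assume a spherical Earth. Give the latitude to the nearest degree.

The great circle lies in the plane with unit normal n̂ = (p₁ × p₂)/|p₁ × p₂|.
Here n̂_z ≈ +0.079; the vertex latitude is φ_max = arccos|n̂_z| ≈ 85.5°.

≈ 85°S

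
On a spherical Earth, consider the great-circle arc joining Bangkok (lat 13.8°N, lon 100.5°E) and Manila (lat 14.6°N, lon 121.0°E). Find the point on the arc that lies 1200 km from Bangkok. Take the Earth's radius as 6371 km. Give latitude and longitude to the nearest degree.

≈ lat 14°N, lon 112°E

Write both endpoints as unit vectors p₁, p₂ with components (cos φ cos λ, cos φ sin λ, sin φ).
The central angle between the endpoints is δ = arccos(p₁·p₂) ≈ 0.347 rad (19.9°). The total great-circle distance is δ·R ≈ 0.347 × 6371 ≈ 2211 km, so the target fraction is f = 1200/2211 ≈ 0.543.
Interpolate at f ≈ 0.543 with slerp weights a = sin((1−f)δ)/sin δ ≈ 0.465, b = sin(fδ)/sin δ ≈ 0.551.
p = a·p₁ + b·p₂ ≈ (-0.357, 0.900, 0.250); φ = arcsin(p_z) ≈ 14.45°, λ = atan2(p_y, p_x) ≈ 111.61°.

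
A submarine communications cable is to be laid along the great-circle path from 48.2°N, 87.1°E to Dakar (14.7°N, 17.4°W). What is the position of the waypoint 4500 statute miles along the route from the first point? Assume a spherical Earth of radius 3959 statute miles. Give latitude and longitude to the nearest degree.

Convert each endpoint to a unit vector on the sphere (x = cos φ cos λ, y = cos φ sin λ, z = sin φ).
The central angle between the endpoints is δ = arccos(p₁·p₂) ≈ 1.543 rad (88.4°). The total great-circle distance is δ·R ≈ 1.543 × 3959 ≈ 6109 mi, so the target fraction is f = 4500/6109 ≈ 0.737.
Interpolate at f ≈ 0.737 with slerp weights a = sin((1−f)δ)/sin δ ≈ 0.395, b = sin(fδ)/sin δ ≈ 0.908.
p = a·p₁ + b·p₂ ≈ (0.851, 0.001, 0.525); φ = arcsin(p_z) ≈ 31.68°, λ = atan2(p_y, p_x) ≈ 0.05°.

≈ 32°N, 0°E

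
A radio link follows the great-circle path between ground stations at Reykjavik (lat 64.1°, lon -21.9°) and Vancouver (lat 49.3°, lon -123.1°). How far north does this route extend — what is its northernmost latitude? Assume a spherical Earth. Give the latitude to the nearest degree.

The great circle lies in the plane with unit normal n̂ = (p₁ × p₂)/|p₁ × p₂|.
Here n̂_z ≈ -0.359; the vertex latitude is φ_max = arccos|n̂_z| ≈ 69.0°.
Check via Clairaut: cos φ_max = |cos φ₁| · sin C = cos(64.1°)·sin(55.2°) ≈ 0.359, again giving ≈ 69.0°.

≈ 69°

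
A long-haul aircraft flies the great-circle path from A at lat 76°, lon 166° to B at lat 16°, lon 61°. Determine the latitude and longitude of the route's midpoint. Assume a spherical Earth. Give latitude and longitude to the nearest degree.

Convert each endpoint to a unit vector on the sphere (x = cos φ cos λ, y = cos φ sin λ, z = sin φ).
The central angle between the endpoints is δ = arccos(p₁·p₂) ≈ 1.362 rad (78.0°).
Interpolate at f = 1/2 with slerp weights a = sin((1−f)δ)/sin δ ≈ 0.644, b = sin(fδ)/sin δ ≈ 0.644.
p = a·p₁ + b·p₂ ≈ (0.149, 0.579, 0.802); φ = arcsin(p_z) ≈ 53.30°, λ = atan2(p_y, p_x) ≈ 75.58°.

≈ lat 53°, lon 76°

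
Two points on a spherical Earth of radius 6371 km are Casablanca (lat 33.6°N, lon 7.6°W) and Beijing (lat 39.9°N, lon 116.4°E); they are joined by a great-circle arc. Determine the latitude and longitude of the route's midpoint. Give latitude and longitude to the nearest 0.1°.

From cos δ = sin φ₁ sin φ₂ + cos φ₁ cos φ₂ cos Δλ, the central angle is δ ≈ 1.573 rad (90.1°).
Interpolate at f = 1/2 with slerp weights a = sin((1−f)δ)/sin δ ≈ 0.708, b = sin(fδ)/sin δ ≈ 0.708.
p = a·p₁ + b·p₂ ≈ (0.343, 0.408, 0.846); φ = arcsin(p_z) ≈ 57.77°, λ = atan2(p_y, p_x) ≈ 49.98°.

≈ lat 57.8°N, lon 50.0°E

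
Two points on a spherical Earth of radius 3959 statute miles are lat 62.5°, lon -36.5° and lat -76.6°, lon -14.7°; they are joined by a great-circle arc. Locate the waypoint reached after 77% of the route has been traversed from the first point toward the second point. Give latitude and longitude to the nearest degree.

≈ lat -45°, lon -26°

Write both endpoints as unit vectors p₁, p₂ with components (cos φ cos λ, cos φ sin λ, sin φ).
The central angle between the endpoints is δ = arccos(p₁·p₂) ≈ 2.440 rad (139.8°).
Interpolate at f = 0.77 with slerp weights a = sin((1−f)δ)/sin δ ≈ 0.824, b = sin(fδ)/sin δ ≈ 1.476.
p = a·p₁ + b·p₂ ≈ (0.637, -0.313, -0.705); φ = arcsin(p_z) ≈ -44.81°, λ = atan2(p_y, p_x) ≈ -26.19°.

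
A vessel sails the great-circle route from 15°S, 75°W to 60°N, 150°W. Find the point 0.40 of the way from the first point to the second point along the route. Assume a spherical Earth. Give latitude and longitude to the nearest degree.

Convert each endpoint to a unit vector on the sphere (x = cos φ cos λ, y = cos φ sin λ, z = sin φ).
The central angle between the endpoints is δ = arccos(p₁·p₂) ≈ 1.670 rad (95.7°).
Interpolate at f = 0.40 with slerp weights a = sin((1−f)δ)/sin δ ≈ 0.847, b = sin(fδ)/sin δ ≈ 0.623.
p = a·p₁ + b·p₂ ≈ (-0.058, -0.946, 0.320); φ = arcsin(p_z) ≈ 18.66°, λ = atan2(p_y, p_x) ≈ -93.50°.

≈ 19°N, 94°W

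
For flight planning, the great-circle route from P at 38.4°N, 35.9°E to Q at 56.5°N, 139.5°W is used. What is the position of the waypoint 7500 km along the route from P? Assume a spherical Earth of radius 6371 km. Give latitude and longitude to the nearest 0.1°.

Convert each endpoint to a unit vector on the sphere (x = cos φ cos λ, y = cos φ sin λ, z = sin φ).
The central angle between the endpoints is δ = arccos(p₁·p₂) ≈ 1.484 rad (85.0°). The total great-circle distance is δ·R ≈ 1.484 × 6371 ≈ 9454 km, so the target fraction is f = 7500/9454 ≈ 0.793.
Interpolate at f ≈ 0.793 with slerp weights a = sin((1−f)δ)/sin δ ≈ 0.303, b = sin(fδ)/sin δ ≈ 0.927.
p = a·p₁ + b·p₂ ≈ (-0.197, -0.193, 0.961); φ = arcsin(p_z) ≈ 74.00°, λ = atan2(p_y, p_x) ≈ -135.54°.

≈ 74.0°N, 135.5°W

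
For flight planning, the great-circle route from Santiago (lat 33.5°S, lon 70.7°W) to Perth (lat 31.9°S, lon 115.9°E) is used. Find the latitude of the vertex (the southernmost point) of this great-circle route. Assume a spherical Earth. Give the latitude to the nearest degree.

≈ 85°S

The great circle lies in the plane with unit normal n̂ = (p₁ × p₂)/|p₁ × p₂|.
Here n̂_z ≈ -0.089; the vertex latitude is φ_max = arccos|n̂_z| ≈ 84.9°.
Check via Clairaut: cos φ_max = |cos φ₁| · sin C = cos(33.5°)·sin(173.9°) ≈ 0.089, again giving ≈ 84.9°.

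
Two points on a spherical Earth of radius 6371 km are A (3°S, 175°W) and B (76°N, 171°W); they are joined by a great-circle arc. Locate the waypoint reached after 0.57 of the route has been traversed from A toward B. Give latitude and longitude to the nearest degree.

≈ (42°N, 174°W)

Write both endpoints as unit vectors p₁, p₂ with components (cos φ cos λ, cos φ sin λ, sin φ).
The central angle between the endpoints is δ = arccos(p₁·p₂) ≈ 1.379 rad (79.0°).
Interpolate at f = 0.57 with slerp weights a = sin((1−f)δ)/sin δ ≈ 0.569, b = sin(fδ)/sin δ ≈ 0.721.
p = a·p₁ + b·p₂ ≈ (-0.739, -0.077, 0.670); φ = arcsin(p_z) ≈ 42.04°, λ = atan2(p_y, p_x) ≈ -174.06°.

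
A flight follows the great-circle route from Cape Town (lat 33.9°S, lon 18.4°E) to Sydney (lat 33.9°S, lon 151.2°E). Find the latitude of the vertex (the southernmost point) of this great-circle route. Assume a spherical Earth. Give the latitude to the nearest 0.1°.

The great circle lies in the plane with unit normal n̂ = (p₁ × p₂)/|p₁ × p₂|.
Here n̂_z ≈ +0.512; the vertex latitude is φ_max = arccos|n̂_z| ≈ 59.2°.
Check via Clairaut: cos φ_max = |cos φ₁| · sin C = cos(33.9°)·sin(141.9°) ≈ 0.512, again giving ≈ 59.2°.

≈ 59.2°S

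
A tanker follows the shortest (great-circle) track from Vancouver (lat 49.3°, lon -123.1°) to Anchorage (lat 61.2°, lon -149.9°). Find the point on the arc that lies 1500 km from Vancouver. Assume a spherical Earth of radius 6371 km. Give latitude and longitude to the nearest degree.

Write both endpoints as unit vectors p₁, p₂ with components (cos φ cos λ, cos φ sin λ, sin φ).
The central angle between the endpoints is δ = arccos(p₁·p₂) ≈ 0.334 rad (19.1°). The total great-circle distance is δ·R ≈ 0.334 × 6371 ≈ 2127 km, so the target fraction is f = 1500/2127 ≈ 0.705.
Interpolate at f ≈ 0.705 with slerp weights a = sin((1−f)δ)/sin δ ≈ 0.300, b = sin(fδ)/sin δ ≈ 0.712.
p = a·p₁ + b·p₂ ≈ (-0.403, -0.336, 0.851); φ = arcsin(p_z) ≈ 58.33°, λ = atan2(p_y, p_x) ≈ -140.23°.

≈ lat 58°, lon -140°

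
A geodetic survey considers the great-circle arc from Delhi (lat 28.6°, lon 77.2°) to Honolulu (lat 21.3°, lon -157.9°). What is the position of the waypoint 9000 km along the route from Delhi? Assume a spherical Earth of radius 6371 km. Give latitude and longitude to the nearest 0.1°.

≈ lat 36.6°, lon 177.7°

Write both endpoints as unit vectors p₁, p₂ with components (cos φ cos λ, cos φ sin λ, sin φ).
The central angle between the endpoints is δ = arccos(p₁·p₂) ≈ 1.869 rad (107.1°). The total great-circle distance is δ·R ≈ 1.869 × 6371 ≈ 11910 km, so the target fraction is f = 9000/11910 ≈ 0.756.
Interpolate at f ≈ 0.756 with slerp weights a = sin((1−f)δ)/sin δ ≈ 0.461, b = sin(fδ)/sin δ ≈ 1.033.
p = a·p₁ + b·p₂ ≈ (-0.802, 0.033, 0.596); φ = arcsin(p_z) ≈ 36.60°, λ = atan2(p_y, p_x) ≈ 177.65°.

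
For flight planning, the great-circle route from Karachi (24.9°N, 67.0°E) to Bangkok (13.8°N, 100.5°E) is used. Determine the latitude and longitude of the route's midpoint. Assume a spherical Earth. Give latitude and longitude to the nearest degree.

Convert each endpoint to a unit vector on the sphere (x = cos φ cos λ, y = cos φ sin λ, z = sin φ).
The central angle between the endpoints is δ = arccos(p₁·p₂) ≈ 0.583 rad (33.4°).
Interpolate at f = 1/2 with slerp weights a = sin((1−f)δ)/sin δ ≈ 0.522, b = sin(fδ)/sin δ ≈ 0.522.
p = a·p₁ + b·p₂ ≈ (0.093, 0.934, 0.344); φ = arcsin(p_z) ≈ 20.14°, λ = atan2(p_y, p_x) ≈ 84.34°.

≈ 20°N, 84°E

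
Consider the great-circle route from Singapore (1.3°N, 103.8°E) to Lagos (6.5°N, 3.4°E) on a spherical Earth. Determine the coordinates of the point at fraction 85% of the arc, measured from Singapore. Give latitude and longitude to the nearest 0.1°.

Convert each endpoint to a unit vector on the sphere (x = cos φ cos λ, y = cos φ sin λ, z = sin φ).
The central angle between the endpoints is δ = arccos(p₁·p₂) ≈ 1.748 rad (100.2°).
Interpolate at f = 0.85 with slerp weights a = sin((1−f)δ)/sin δ ≈ 0.263, b = sin(fδ)/sin δ ≈ 1.012.
p = a·p₁ + b·p₂ ≈ (0.941, 0.315, 0.121); φ = arcsin(p_z) ≈ 6.93°, λ = atan2(p_y, p_x) ≈ 18.53°.

≈ 6.9°N, 18.5°E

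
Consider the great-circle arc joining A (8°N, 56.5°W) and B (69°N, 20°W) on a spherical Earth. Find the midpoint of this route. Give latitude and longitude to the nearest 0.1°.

≈ (39.6°N, 47.0°W)

Convert each endpoint to a unit vector on the sphere (x = cos φ cos λ, y = cos φ sin λ, z = sin φ).
The central angle between the endpoints is δ = arccos(p₁·p₂) ≈ 1.143 rad (65.5°).
Interpolate at f = 1/2 with slerp weights a = sin((1−f)δ)/sin δ ≈ 0.594, b = sin(fδ)/sin δ ≈ 0.594.
p = a·p₁ + b·p₂ ≈ (0.525, -0.564, 0.638); φ = arcsin(p_z) ≈ 39.62°, λ = atan2(p_y, p_x) ≈ -47.03°.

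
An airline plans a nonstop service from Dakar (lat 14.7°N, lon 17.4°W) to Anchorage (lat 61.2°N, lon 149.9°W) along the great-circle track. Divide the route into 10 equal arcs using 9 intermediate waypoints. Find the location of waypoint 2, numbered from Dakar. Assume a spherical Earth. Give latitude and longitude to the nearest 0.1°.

≈ lat 32.3°N, lon 25.3°W

Convert each endpoint to a unit vector on the sphere (x = cos φ cos λ, y = cos φ sin λ, z = sin φ).
The central angle between the endpoints is δ = arccos(p₁·p₂) ≈ 1.663 rad (95.3°).
Interpolate at f = 2/10 with slerp weights a = sin((1−f)δ)/sin δ ≈ 0.975, b = sin(fδ)/sin δ ≈ 0.328.
p = a·p₁ + b·p₂ ≈ (0.764, -0.361, 0.535); φ = arcsin(p_z) ≈ 32.34°, λ = atan2(p_y, p_x) ≈ -25.33°.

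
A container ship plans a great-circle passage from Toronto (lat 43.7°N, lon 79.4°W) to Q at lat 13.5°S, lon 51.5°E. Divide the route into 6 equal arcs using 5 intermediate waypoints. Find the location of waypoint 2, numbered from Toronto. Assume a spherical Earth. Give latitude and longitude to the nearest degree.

Convert each endpoint to a unit vector on the sphere (x = cos φ cos λ, y = cos φ sin λ, z = sin φ).
The central angle between the endpoints is δ = arccos(p₁·p₂) ≈ 2.242 rad (128.4°).
Interpolate at f = 2/6 with slerp weights a = sin((1−f)δ)/sin δ ≈ 1.273, b = sin(fδ)/sin δ ≈ 0.868.
p = a·p₁ + b·p₂ ≈ (0.694, -0.244, 0.677); φ = arcsin(p_z) ≈ 42.60°, λ = atan2(p_y, p_x) ≈ -19.39°.

≈ lat 43°N, lon 19°W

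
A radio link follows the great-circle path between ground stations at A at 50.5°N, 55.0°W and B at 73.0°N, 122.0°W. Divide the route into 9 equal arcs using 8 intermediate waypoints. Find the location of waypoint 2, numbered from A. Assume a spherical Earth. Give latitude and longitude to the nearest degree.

Write both endpoints as unit vectors p₁, p₂ with components (cos φ cos λ, cos φ sin λ, sin φ).
The central angle between the endpoints is δ = arccos(p₁·p₂) ≈ 0.626 rad (35.8°).
Interpolate at f = 2/9 with slerp weights a = sin((1−f)δ)/sin δ ≈ 0.799, b = sin(fδ)/sin δ ≈ 0.237.
p = a·p₁ + b·p₂ ≈ (0.255, -0.475, 0.842); φ = arcsin(p_z) ≈ 57.40°, λ = atan2(p_y, p_x) ≈ -61.79°.

≈ 57°N, 62°W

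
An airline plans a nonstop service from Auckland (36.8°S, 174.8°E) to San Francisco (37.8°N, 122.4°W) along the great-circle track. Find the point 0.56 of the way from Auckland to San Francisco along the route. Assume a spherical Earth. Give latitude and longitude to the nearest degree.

≈ 5°N, 151°W

Write both endpoints as unit vectors p₁, p₂ with components (cos φ cos λ, cos φ sin λ, sin φ).
The central angle between the endpoints is δ = arccos(p₁·p₂) ≈ 1.649 rad (94.5°).
Interpolate at f = 0.56 with slerp weights a = sin((1−f)δ)/sin δ ≈ 0.666, b = sin(fδ)/sin δ ≈ 0.800.
p = a·p₁ + b·p₂ ≈ (-0.869, -0.485, 0.092); φ = arcsin(p_z) ≈ 5.26°, λ = atan2(p_y, p_x) ≈ -150.82°.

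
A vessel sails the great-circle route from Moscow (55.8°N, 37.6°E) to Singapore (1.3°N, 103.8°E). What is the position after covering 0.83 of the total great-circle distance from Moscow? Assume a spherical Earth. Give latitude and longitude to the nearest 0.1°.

≈ 12.2°N, 96.8°E

Convert each endpoint to a unit vector on the sphere (x = cos φ cos λ, y = cos φ sin λ, z = sin φ).
The central angle between the endpoints is δ = arccos(p₁·p₂) ≈ 1.323 rad (75.8°).
Interpolate at f = 0.83 with slerp weights a = sin((1−f)δ)/sin δ ≈ 0.230, b = sin(fδ)/sin δ ≈ 0.918.
p = a·p₁ + b·p₂ ≈ (-0.117, 0.970, 0.211); φ = arcsin(p_z) ≈ 12.19°, λ = atan2(p_y, p_x) ≈ 96.85°.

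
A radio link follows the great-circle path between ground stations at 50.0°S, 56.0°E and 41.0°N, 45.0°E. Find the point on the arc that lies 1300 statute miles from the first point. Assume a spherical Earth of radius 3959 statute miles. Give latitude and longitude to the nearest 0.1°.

≈ 31.3°S, 52.9°E

From cos δ = sin φ₁ sin φ₂ + cos φ₁ cos φ₂ cos Δλ, the central angle is δ ≈ 1.597 rad (91.5°). The total great-circle distance is δ·R ≈ 1.597 × 3959 ≈ 6323 mi, so the target fraction is f = 1300/6323 ≈ 0.206.
Interpolate at f ≈ 0.206 with slerp weights a = sin((1−f)δ)/sin δ ≈ 0.955, b = sin(fδ)/sin δ ≈ 0.323.
p = a·p₁ + b·p₂ ≈ (0.515, 0.681, -0.520); φ = arcsin(p_z) ≈ -31.33°, λ = atan2(p_y, p_x) ≈ 52.88°.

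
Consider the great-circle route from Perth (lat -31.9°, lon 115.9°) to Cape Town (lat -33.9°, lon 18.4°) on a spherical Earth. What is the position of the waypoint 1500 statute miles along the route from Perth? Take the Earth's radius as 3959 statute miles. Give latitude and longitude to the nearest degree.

≈ lat -41°, lon 91°

Convert each endpoint to a unit vector on the sphere (x = cos φ cos λ, y = cos φ sin λ, z = sin φ).
The central angle between the endpoints is δ = arccos(p₁·p₂) ≈ 1.367 rad (78.3°). The total great-circle distance is δ·R ≈ 1.367 × 3959 ≈ 5410 mi, so the target fraction is f = 1500/5410 ≈ 0.277.
Interpolate at f ≈ 0.277 with slerp weights a = sin((1−f)δ)/sin δ ≈ 0.852, b = sin(fδ)/sin δ ≈ 0.378.
p = a·p₁ + b·p₂ ≈ (-0.019, 0.750, -0.661); φ = arcsin(p_z) ≈ -41.39°, λ = atan2(p_y, p_x) ≈ 91.42°.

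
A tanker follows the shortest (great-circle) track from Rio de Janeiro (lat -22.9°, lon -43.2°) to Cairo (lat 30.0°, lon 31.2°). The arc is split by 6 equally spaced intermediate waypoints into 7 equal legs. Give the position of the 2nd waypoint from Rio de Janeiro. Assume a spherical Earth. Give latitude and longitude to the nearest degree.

≈ lat -8°, lon -22°

The haversine formula gives a central angle δ ≈ 1.551 rad (88.9°) between the endpoints.
Interpolate at f = 2/7 with slerp weights a = sin((1−f)δ)/sin δ ≈ 0.895, b = sin(fδ)/sin δ ≈ 0.429.
p = a·p₁ + b·p₂ ≈ (0.919, -0.372, -0.134); φ = arcsin(p_z) ≈ -7.69°, λ = atan2(p_y, p_x) ≈ -22.04°.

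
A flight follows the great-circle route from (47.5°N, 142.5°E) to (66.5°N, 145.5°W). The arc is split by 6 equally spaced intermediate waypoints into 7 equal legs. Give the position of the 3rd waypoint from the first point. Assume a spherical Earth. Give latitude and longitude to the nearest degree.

≈ (60°N, 163°E)

Convert each endpoint to a unit vector on the sphere (x = cos φ cos λ, y = cos φ sin λ, z = sin φ).
The central angle between the endpoints is δ = arccos(p₁·p₂) ≈ 0.708 rad (40.6°).
Interpolate at f = 3/7 with slerp weights a = sin((1−f)δ)/sin δ ≈ 0.605, b = sin(fδ)/sin δ ≈ 0.460.
p = a·p₁ + b·p₂ ≈ (-0.475, 0.145, 0.868); φ = arcsin(p_z) ≈ 60.19°, λ = atan2(p_y, p_x) ≈ 163.02°.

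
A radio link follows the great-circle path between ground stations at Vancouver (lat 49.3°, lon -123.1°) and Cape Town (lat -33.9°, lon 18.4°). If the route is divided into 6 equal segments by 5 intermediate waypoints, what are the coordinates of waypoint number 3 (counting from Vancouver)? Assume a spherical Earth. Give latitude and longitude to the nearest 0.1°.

Write both endpoints as unit vectors p₁, p₂ with components (cos φ cos λ, cos φ sin λ, sin φ).
The central angle between the endpoints is δ = arccos(p₁·p₂) ≈ 2.580 rad (147.8°).
Interpolate at f = 3/6 with slerp weights a = sin((1−f)δ)/sin δ ≈ 1.804, b = sin(fδ)/sin δ ≈ 1.804.
p = a·p₁ + b·p₂ ≈ (0.779, -0.513, 0.362); φ = arcsin(p_z) ≈ 21.20°, λ = atan2(p_y, p_x) ≈ -33.38°.

≈ lat 21.2°, lon -33.4°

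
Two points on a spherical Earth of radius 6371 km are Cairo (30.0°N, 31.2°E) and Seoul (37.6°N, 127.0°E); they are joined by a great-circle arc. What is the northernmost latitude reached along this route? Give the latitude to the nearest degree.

The great circle lies in the plane with unit normal n̂ = (p₁ × p₂)/|p₁ × p₂|.
Here n̂_z ≈ +0.702; the vertex latitude is φ_max = arccos|n̂_z| ≈ 45.4°.
Check via Clairaut: cos φ_max = |cos φ₁| · sin C = cos(30.0°)·sin(54.2°) ≈ 0.702, again giving ≈ 45.4°.

≈ 45°N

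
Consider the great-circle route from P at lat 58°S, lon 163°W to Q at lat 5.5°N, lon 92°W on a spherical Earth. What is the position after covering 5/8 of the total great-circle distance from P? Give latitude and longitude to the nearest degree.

≈ lat 22°S, lon 109°W

From cos δ = sin φ₁ sin φ₂ + cos φ₁ cos φ₂ cos Δλ, the central angle is δ ≈ 1.480 rad (84.8°).
Interpolate at f = 5/8 with slerp weights a = sin((1−f)δ)/sin δ ≈ 0.529, b = sin(fδ)/sin δ ≈ 0.802.
p = a·p₁ + b·p₂ ≈ (-0.296, -0.880, -0.372); φ = arcsin(p_z) ≈ -21.83°, λ = atan2(p_y, p_x) ≈ -108.60°.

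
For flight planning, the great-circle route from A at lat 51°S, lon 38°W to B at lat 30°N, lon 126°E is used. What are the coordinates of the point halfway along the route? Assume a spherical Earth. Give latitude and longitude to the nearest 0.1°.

≈ lat 41.5°S, lon 92.4°E

Convert each endpoint to a unit vector on the sphere (x = cos φ cos λ, y = cos φ sin λ, z = sin φ).
The central angle between the endpoints is δ = arccos(p₁·p₂) ≈ 2.720 rad (155.8°).
Interpolate at f = 1/2 with slerp weights a = sin((1−f)δ)/sin δ ≈ 2.390, b = sin(fδ)/sin δ ≈ 2.390.
p = a·p₁ + b·p₂ ≈ (-0.031, 0.749, -0.662); φ = arcsin(p_z) ≈ -41.48°, λ = atan2(p_y, p_x) ≈ 92.40°.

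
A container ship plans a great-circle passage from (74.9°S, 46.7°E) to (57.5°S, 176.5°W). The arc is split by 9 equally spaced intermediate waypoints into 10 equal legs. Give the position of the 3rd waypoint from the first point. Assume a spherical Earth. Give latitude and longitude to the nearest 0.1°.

≈ (82.1°S, 109.2°E)

Write both endpoints as unit vectors p₁, p₂ with components (cos φ cos λ, cos φ sin λ, sin φ).
The central angle between the endpoints is δ = arccos(p₁·p₂) ≈ 0.778 rad (44.6°).
Interpolate at f = 3/10 with slerp weights a = sin((1−f)δ)/sin δ ≈ 0.738, b = sin(fδ)/sin δ ≈ 0.330.
p = a·p₁ + b·p₂ ≈ (-0.045, 0.129, -0.991); φ = arcsin(p_z) ≈ -82.14°, λ = atan2(p_y, p_x) ≈ 109.15°.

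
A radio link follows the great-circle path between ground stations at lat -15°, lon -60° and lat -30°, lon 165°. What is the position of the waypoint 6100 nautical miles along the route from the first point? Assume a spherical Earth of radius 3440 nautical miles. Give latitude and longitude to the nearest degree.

≈ lat -39°, lon -179°

The haversine formula gives a central angle δ ≈ 2.051 rad (117.5°) between the endpoints. The total great-circle distance is δ·R ≈ 2.051 × 3440 ≈ 7056 nmi, so the target fraction is f = 6100/7056 ≈ 0.865.
Interpolate at f ≈ 0.865 with slerp weights a = sin((1−f)δ)/sin δ ≈ 0.309, b = sin(fδ)/sin δ ≈ 1.105.
p = a·p₁ + b·p₂ ≈ (-0.775, -0.011, -0.632); φ = arcsin(p_z) ≈ -39.22°, λ = atan2(p_y, p_x) ≈ -179.17°.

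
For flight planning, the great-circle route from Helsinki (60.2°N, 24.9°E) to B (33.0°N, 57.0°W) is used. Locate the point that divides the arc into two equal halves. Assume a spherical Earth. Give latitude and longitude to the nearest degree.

Convert each endpoint to a unit vector on the sphere (x = cos φ cos λ, y = cos φ sin λ, z = sin φ).
The central angle between the endpoints is δ = arccos(p₁·p₂) ≈ 1.011 rad (57.9°).
Interpolate at f = 1/2 with slerp weights a = sin((1−f)δ)/sin δ ≈ 0.571, b = sin(fδ)/sin δ ≈ 0.571.
p = a·p₁ + b·p₂ ≈ (0.519, -0.282, 0.807); φ = arcsin(p_z) ≈ 53.81°, λ = atan2(p_y, p_x) ≈ -28.57°.

≈ (54°N, 29°W)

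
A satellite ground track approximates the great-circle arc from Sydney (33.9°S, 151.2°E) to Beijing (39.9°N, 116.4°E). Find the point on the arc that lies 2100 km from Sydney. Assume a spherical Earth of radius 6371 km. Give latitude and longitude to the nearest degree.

≈ (17°S, 143°E)

Convert each endpoint to a unit vector on the sphere (x = cos φ cos λ, y = cos φ sin λ, z = sin φ).
The central angle between the endpoints is δ = arccos(p₁·p₂) ≈ 1.405 rad (80.5°). The total great-circle distance is δ·R ≈ 1.405 × 6371 ≈ 8951 km, so the target fraction is f = 2100/8951 ≈ 0.235.
Interpolate at f ≈ 0.235 with slerp weights a = sin((1−f)δ)/sin δ ≈ 0.892, b = sin(fδ)/sin δ ≈ 0.328.
p = a·p₁ + b·p₂ ≈ (-0.761, 0.582, -0.287); φ = arcsin(p_z) ≈ -16.68°, λ = atan2(p_y, p_x) ≈ 142.57°.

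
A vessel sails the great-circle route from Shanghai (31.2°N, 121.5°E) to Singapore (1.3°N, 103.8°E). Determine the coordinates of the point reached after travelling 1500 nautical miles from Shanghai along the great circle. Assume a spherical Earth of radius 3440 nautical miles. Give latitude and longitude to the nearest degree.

Convert each endpoint to a unit vector on the sphere (x = cos φ cos λ, y = cos φ sin λ, z = sin φ).
The central angle between the endpoints is δ = arccos(p₁·p₂) ≈ 0.598 rad (34.3°). The total great-circle distance is δ·R ≈ 0.598 × 3440 ≈ 2057 nmi, so the target fraction is f = 1500/2057 ≈ 0.729.
Interpolate at f ≈ 0.729 with slerp weights a = sin((1−f)δ)/sin δ ≈ 0.287, b = sin(fδ)/sin δ ≈ 0.750.
p = a·p₁ + b·p₂ ≈ (-0.307, 0.937, 0.165); φ = arcsin(p_z) ≈ 9.52°, λ = atan2(p_y, p_x) ≈ 108.13°.

≈ (10°N, 108°E)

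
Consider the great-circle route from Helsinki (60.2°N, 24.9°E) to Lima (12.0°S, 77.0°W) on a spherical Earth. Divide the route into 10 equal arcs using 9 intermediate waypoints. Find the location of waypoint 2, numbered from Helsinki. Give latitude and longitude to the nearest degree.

Write both endpoints as unit vectors p₁, p₂ with components (cos φ cos λ, cos φ sin λ, sin φ).
The central angle between the endpoints is δ = arccos(p₁·p₂) ≈ 1.855 rad (106.3°).
Interpolate at f = 2/10 with slerp weights a = sin((1−f)δ)/sin δ ≈ 1.038, b = sin(fδ)/sin δ ≈ 0.378.
p = a·p₁ + b·p₂ ≈ (0.551, -0.143, 0.822); φ = arcsin(p_z) ≈ 55.30°, λ = atan2(p_y, p_x) ≈ -14.54°.

≈ 55°N, 15°W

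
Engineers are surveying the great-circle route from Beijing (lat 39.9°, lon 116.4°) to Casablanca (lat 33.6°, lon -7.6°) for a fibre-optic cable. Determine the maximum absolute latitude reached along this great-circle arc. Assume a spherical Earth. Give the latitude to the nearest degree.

≈ 58°

The great circle lies in the plane with unit normal n̂ = (p₁ × p₂)/|p₁ × p₂|.
Here n̂_z ≈ -0.530; the vertex latitude is φ_max = arccos|n̂_z| ≈ 58.0°.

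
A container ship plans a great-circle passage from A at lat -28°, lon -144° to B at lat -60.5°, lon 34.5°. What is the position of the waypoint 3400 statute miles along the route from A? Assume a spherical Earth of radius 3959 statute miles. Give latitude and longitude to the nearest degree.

From cos δ = sin φ₁ sin φ₂ + cos φ₁ cos φ₂ cos Δλ, the central angle is δ ≈ 1.597 rad (91.5°). The total great-circle distance is δ·R ≈ 1.597 × 3959 ≈ 6322 mi, so the target fraction is f = 3400/6322 ≈ 0.538.
Interpolate at f ≈ 0.538 with slerp weights a = sin((1−f)δ)/sin δ ≈ 0.673, b = sin(fδ)/sin δ ≈ 0.757.
p = a·p₁ + b·p₂ ≈ (-0.173, -0.138, -0.975); φ = arcsin(p_z) ≈ -77.19°, λ = atan2(p_y, p_x) ≈ -141.48°.

≈ lat -77°, lon -141°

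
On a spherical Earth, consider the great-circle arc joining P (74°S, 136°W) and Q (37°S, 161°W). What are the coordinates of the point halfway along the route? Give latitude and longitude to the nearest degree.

Convert each endpoint to a unit vector on the sphere (x = cos φ cos λ, y = cos φ sin λ, z = sin φ).
The central angle between the endpoints is δ = arccos(p₁·p₂) ≈ 0.679 rad (38.9°).
Interpolate at f = 1/2 with slerp weights a = sin((1−f)δ)/sin δ ≈ 0.530, b = sin(fδ)/sin δ ≈ 0.530.
p = a·p₁ + b·p₂ ≈ (-0.506, -0.239, -0.829); φ = arcsin(p_z) ≈ -55.99°, λ = atan2(p_y, p_x) ≈ -154.66°.

≈ (56°S, 155°W)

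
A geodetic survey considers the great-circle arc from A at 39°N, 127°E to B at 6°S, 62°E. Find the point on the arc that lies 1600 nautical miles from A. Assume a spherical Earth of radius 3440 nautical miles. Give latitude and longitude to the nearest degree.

From cos δ = sin φ₁ sin φ₂ + cos φ₁ cos φ₂ cos Δλ, the central angle is δ ≈ 1.307 rad (74.9°). The total great-circle distance is δ·R ≈ 1.307 × 3440 ≈ 4496 nmi, so the target fraction is f = 1600/4496 ≈ 0.356.
Interpolate at f ≈ 0.356 with slerp weights a = sin((1−f)δ)/sin δ ≈ 0.773, b = sin(fδ)/sin δ ≈ 0.465.
p = a·p₁ + b·p₂ ≈ (-0.144, 0.887, 0.438); φ = arcsin(p_z) ≈ 25.95°, λ = atan2(p_y, p_x) ≈ 99.24°.

≈ 26°N, 99°E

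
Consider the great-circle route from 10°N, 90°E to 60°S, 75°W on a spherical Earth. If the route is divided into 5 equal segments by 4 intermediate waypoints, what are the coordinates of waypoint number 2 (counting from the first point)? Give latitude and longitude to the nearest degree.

≈ 41°S, 80°E

Write both endpoints as unit vectors p₁, p₂ with components (cos φ cos λ, cos φ sin λ, sin φ).
The central angle between the endpoints is δ = arccos(p₁·p₂) ≈ 2.247 rad (128.8°).
Interpolate at f = 2/5 with slerp weights a = sin((1−f)δ)/sin δ ≈ 1.251, b = sin(fδ)/sin δ ≈ 1.004.
p = a·p₁ + b·p₂ ≈ (0.130, 0.747, -0.652); φ = arcsin(p_z) ≈ -40.69°, λ = atan2(p_y, p_x) ≈ 80.14°.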